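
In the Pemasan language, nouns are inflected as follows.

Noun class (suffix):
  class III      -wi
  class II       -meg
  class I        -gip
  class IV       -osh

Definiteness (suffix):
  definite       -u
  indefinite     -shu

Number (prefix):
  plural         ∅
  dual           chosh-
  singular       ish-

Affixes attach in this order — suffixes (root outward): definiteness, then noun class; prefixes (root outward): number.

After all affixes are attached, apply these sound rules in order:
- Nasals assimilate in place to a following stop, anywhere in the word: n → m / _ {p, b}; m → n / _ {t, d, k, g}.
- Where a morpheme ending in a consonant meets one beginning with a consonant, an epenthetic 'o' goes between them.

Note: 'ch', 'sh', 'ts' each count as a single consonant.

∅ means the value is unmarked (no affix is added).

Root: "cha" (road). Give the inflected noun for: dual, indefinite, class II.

choshochashumeg

Attach definiteness indefinite -shu → chashu.
Attach noun class class II -meg → chashumeg.
Attach number dual chosh- → choshchashumeg.
Nasal assimilation: no change.
Apply epenthesis: choshchashumeg → choshochashumeg.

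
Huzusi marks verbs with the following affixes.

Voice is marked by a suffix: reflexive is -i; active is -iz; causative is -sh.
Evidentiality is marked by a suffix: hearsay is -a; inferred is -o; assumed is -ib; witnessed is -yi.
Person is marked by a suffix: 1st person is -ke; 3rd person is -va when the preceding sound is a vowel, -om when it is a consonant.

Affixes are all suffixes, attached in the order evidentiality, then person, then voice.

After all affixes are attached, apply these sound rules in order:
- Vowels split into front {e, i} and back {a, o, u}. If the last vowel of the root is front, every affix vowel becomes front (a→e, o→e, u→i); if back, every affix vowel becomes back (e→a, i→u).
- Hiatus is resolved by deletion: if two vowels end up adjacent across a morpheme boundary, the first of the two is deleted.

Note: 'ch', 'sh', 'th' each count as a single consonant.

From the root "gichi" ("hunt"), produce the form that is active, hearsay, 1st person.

gichekiz

Attach evidentiality hearsay -a → gichia.
Attach person 1st person -ke → gichiake.
Attach voice active -iz → gichiakeiz.
Apply vowel harmony: gichiakeiz → gichiekeiz.
Apply vowel deletion: gichiekeiz → gichekiz.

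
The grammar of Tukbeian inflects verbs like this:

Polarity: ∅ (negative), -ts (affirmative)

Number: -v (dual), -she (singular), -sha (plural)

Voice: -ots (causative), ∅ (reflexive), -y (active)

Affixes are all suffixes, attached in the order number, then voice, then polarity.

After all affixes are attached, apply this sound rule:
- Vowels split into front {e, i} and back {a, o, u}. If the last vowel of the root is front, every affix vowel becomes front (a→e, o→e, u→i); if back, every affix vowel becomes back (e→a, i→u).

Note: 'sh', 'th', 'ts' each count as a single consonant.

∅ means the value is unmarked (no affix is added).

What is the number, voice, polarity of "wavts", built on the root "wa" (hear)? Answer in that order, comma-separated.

dual, reflexive, affirmative

Segment: wa-v-ts.
number: -v → dual.
voice: ∅ → reflexive.
polarity: -ts → affirmative.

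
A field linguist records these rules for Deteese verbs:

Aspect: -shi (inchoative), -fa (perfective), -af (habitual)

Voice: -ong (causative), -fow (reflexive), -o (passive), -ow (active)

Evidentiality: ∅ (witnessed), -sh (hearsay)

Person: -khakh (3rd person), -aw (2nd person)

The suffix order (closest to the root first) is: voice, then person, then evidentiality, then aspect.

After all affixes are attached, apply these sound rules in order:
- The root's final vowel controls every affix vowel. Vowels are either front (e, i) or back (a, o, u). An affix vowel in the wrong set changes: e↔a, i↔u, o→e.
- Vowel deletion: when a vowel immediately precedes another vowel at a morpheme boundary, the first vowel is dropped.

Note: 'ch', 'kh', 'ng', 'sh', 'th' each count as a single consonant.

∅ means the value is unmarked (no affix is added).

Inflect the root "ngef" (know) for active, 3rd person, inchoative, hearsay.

ngefewkhekhshshi

Attach voice active -ow → ngefow.
Attach person 3rd person -khakh → ngefowkhakh.
Attach evidentiality hearsay -sh → ngefowkhakhsh.
Attach aspect inchoative -shi → ngefowkhakhshshi.
Apply vowel harmony: ngefowkhakhshshi → ngefewkhekhshshi.
Vowel deletion: no change.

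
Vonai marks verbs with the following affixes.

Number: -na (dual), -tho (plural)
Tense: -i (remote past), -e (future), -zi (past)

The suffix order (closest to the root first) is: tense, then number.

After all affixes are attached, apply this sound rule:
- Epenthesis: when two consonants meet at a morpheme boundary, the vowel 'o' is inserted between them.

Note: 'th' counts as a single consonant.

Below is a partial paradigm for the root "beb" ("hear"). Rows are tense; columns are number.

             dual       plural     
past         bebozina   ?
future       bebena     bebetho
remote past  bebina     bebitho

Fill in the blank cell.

Attach tense past -zi → bebzi.
Attach number plural -tho → bebzitho.
Apply epenthesis: bebzitho → bebozitho.

bebozitho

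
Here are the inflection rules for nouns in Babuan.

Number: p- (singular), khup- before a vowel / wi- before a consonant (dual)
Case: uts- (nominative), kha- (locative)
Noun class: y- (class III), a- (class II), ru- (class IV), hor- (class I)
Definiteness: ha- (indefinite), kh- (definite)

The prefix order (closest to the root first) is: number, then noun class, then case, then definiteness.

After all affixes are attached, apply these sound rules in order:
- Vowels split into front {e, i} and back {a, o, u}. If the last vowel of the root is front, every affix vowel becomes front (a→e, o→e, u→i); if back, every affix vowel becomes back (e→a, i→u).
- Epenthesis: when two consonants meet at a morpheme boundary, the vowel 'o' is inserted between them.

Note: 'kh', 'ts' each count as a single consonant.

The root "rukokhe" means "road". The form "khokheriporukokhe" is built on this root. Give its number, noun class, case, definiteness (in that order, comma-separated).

Segment: kh-kha-ru-p-rukokhe.
number: p- → singular.
noun class: ru- → class IV.
case: kha- → locative.
definiteness: kh- → definite.

singular, class IV, locative, definite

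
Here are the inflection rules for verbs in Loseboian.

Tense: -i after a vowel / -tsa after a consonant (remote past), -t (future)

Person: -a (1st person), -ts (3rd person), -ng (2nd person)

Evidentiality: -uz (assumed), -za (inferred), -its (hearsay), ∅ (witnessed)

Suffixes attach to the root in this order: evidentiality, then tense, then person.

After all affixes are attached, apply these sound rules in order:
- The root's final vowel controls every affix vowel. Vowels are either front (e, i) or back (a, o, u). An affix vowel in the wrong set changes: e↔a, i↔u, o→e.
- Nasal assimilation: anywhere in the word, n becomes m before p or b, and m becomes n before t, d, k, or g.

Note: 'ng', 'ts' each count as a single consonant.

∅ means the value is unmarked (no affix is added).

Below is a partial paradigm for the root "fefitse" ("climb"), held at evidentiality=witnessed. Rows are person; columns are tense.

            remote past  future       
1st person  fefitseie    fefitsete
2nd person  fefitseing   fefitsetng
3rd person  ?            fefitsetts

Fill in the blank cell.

evidentiality = witnessed: zero marking, form stays fefitse.
Attach tense remote past -i (after vowel 'e') → fefitsei.
Attach person 3rd person -ts → fefitseits.
Vowel harmony: no change.
Nasal assimilation: no change.

fefitseits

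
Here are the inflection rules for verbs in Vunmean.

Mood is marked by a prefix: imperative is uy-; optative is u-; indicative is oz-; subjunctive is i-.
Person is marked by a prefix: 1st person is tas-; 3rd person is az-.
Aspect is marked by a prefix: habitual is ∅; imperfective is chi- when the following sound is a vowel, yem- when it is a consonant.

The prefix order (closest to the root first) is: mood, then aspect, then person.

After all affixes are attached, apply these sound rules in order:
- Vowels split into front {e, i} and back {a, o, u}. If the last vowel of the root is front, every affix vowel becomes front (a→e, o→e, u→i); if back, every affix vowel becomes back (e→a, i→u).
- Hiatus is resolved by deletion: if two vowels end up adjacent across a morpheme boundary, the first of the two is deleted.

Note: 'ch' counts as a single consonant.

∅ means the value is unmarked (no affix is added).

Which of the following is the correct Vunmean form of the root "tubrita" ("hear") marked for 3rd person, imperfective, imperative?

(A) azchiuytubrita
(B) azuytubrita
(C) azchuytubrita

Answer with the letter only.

Attach mood imperative uy- → uytubrita.
Attach aspect imperfective chi- (before vowel 'u') → chiuytubrita.
Attach person 3rd person az- → azchiuytubrita.
Apply vowel harmony: azchiuytubrita → azchuuytubrita.
Apply vowel deletion: azchuuytubrita → azchuytubrita.
So the correct form is azchuytubrita, option (C).
(B) azuytubrita is wrong: it uses habitual instead of imperfective for aspect.
(A) azchiuytubrita is wrong: it fails to apply the sound rule(s).

C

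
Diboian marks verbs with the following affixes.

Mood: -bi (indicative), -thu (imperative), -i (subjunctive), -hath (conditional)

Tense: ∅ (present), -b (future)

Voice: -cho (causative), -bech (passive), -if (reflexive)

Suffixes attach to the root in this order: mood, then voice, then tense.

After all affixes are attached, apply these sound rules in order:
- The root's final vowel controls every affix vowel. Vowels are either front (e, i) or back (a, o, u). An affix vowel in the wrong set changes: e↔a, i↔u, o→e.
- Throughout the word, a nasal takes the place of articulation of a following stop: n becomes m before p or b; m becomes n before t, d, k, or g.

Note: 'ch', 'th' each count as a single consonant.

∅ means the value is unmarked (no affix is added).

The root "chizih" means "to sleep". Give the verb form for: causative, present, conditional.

Attach mood conditional -hath → chizihhath.
Attach voice causative -cho → chizihhathcho.
tense = present: zero marking, form stays chizihhathcho.
Apply vowel harmony: chizihhathcho → chizihhethche.
Nasal assimilation: no change.

chizihhethche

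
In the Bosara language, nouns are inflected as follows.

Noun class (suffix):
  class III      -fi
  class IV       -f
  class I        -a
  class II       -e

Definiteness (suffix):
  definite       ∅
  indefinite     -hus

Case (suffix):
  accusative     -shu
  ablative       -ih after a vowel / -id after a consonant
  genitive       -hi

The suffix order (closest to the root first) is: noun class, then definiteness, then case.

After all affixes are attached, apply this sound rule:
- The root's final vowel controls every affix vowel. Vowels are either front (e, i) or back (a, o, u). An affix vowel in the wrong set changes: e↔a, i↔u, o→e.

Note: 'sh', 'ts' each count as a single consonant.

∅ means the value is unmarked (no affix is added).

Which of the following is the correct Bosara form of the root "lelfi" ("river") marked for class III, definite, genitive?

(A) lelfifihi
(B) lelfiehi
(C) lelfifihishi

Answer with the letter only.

A

Attach noun class class III -fi → lelfifi.
definiteness = definite: zero marking, form stays lelfifi.
Attach case genitive -hi → lelfifihi.
Vowel harmony: no change.
So the correct form is lelfifihi, option (A).
(B) lelfiehi is wrong: it uses class I instead of class III for noun class.
(C) lelfifihishi is wrong: it uses indefinite instead of definite for definiteness.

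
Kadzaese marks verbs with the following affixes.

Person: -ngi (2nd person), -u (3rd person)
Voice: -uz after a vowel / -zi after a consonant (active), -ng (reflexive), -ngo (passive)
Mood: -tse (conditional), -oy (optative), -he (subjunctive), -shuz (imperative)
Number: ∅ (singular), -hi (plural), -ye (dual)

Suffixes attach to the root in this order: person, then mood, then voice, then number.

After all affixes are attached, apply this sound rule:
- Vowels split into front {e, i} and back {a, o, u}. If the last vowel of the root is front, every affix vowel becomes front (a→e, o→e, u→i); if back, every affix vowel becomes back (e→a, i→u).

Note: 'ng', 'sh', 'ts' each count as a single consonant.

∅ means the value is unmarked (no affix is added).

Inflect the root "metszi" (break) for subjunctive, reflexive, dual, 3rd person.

metsziihengye

Attach person 3rd person -u → metsziu.
Attach mood subjunctive -he → metsziuhe.
Attach voice reflexive -ng → metsziuheng.
Attach number dual -ye → metsziuhengye.
Apply vowel harmony: metsziuhengye → metsziihengye.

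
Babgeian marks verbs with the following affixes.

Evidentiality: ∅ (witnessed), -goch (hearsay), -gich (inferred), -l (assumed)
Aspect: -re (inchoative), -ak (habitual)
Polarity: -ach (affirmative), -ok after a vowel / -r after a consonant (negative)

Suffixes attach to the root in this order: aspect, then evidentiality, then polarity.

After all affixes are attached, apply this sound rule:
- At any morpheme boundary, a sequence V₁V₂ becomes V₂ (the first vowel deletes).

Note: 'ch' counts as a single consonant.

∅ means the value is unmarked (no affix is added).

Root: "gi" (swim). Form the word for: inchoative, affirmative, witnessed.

Attach aspect inchoative -re → gire.
evidentiality = witnessed: zero marking, form stays gire.
Attach polarity affirmative -ach → gireach.
Apply vowel deletion: gireach → girach.

girach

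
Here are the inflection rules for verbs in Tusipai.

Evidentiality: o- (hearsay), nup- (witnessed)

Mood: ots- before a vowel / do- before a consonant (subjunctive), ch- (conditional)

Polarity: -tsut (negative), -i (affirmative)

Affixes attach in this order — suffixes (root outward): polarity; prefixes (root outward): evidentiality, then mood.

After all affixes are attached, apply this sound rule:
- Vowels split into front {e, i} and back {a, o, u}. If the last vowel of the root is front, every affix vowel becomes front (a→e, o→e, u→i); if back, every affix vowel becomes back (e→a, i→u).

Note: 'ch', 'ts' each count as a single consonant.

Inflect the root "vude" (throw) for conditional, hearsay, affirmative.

Attach polarity affirmative -i → vudei.
Attach evidentiality hearsay o- → ovudei.
Attach mood conditional ch- → chovudei.
Apply vowel harmony: chovudei → chevudei.

chevudei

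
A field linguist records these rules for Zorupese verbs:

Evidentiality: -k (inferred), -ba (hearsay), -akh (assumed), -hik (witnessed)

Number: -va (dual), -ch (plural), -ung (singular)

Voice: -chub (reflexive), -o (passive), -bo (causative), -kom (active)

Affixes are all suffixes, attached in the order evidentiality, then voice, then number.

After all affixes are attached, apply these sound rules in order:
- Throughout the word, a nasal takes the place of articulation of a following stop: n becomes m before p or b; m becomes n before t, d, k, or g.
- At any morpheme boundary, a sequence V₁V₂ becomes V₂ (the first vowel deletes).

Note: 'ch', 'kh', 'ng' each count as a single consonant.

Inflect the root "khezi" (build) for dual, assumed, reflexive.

Attach evidentiality assumed -akh → kheziakh.
Attach voice reflexive -chub → kheziakhchub.
Attach number dual -va → kheziakhchubva.
Nasal assimilation: no change.
Apply vowel deletion: kheziakhchubva → khezakhchubva.

khezakhchubva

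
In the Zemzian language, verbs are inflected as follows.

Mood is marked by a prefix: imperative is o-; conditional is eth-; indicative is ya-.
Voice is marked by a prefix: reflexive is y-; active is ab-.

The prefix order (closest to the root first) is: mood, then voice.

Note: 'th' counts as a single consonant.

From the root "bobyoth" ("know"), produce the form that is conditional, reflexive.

Attach mood conditional eth- → ethbobyoth.
Attach voice reflexive y- → yethbobyoth.

yethbobyoth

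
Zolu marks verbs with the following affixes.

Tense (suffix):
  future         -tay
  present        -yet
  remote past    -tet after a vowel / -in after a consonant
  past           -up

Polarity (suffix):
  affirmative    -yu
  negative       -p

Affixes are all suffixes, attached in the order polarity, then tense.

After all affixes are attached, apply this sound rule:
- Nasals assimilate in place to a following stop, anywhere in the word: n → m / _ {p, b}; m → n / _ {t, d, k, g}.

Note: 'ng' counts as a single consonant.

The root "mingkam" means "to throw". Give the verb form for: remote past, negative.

mingkampin

Attach polarity negative -p → mingkamp.
Attach tense remote past -in (after consonant 'p') → mingkampin.
Nasal assimilation: no change.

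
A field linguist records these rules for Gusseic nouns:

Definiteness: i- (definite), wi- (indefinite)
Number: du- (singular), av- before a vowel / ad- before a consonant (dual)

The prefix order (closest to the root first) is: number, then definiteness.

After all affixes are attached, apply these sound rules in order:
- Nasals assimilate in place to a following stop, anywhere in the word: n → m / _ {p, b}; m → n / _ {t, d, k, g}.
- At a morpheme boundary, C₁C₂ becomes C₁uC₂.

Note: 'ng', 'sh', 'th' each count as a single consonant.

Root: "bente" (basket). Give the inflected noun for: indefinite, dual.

wiadubente

Attach number dual ad- (before consonant 'b') → adbente.
Attach definiteness indefinite wi- → wiadbente.
Nasal assimilation: no change.
Apply epenthesis: wiadbente → wiadubente.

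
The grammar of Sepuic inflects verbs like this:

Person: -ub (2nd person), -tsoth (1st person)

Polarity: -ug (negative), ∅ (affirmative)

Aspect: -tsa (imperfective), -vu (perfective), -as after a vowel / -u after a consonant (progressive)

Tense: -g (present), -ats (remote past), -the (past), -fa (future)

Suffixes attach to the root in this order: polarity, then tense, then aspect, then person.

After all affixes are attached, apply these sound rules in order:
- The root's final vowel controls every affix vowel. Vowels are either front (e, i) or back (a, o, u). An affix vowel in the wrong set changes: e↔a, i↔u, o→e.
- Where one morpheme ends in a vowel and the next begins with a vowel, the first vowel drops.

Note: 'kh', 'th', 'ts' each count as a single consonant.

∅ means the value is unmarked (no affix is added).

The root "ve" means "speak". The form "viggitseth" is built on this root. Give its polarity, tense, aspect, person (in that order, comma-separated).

negative, present, progressive, 1st person

Segment: ve-ug-g-u-tsoth.
polarity: -ug → negative.
tense: -g → present.
aspect: -as/u → progressive.
person: -tsoth → 1st person.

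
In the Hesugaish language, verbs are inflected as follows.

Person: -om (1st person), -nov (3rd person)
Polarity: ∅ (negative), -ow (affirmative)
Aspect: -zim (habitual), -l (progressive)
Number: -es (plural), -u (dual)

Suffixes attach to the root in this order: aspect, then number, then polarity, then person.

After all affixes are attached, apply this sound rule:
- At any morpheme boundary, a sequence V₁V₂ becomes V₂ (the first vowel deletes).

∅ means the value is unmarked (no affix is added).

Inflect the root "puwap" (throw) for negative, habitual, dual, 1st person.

Attach aspect habitual -zim → puwapzim.
Attach number dual -u → puwapzimu.
polarity = negative: zero marking, form stays puwapzimu.
Attach person 1st person -om → puwapzimuom.
Apply vowel deletion: puwapzimuom → puwapzimom.

puwapzimom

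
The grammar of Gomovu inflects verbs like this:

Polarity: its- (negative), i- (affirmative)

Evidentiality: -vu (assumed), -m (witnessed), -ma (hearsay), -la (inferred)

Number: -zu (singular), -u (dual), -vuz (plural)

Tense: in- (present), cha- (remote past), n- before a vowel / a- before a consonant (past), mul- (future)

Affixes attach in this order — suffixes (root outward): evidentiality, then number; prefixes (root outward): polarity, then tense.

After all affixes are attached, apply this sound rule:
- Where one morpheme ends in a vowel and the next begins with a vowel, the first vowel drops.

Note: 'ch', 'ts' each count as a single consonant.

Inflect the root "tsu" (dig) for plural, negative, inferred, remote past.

Attach polarity negative its- → itstsu.
Attach evidentiality inferred -la → itstsula.
Attach tense remote past cha- → chaitstsula.
Attach number plural -vuz → chaitstsulavuz.
Apply vowel deletion: chaitstsulavuz → chitstsulavuz.

chitstsulavuz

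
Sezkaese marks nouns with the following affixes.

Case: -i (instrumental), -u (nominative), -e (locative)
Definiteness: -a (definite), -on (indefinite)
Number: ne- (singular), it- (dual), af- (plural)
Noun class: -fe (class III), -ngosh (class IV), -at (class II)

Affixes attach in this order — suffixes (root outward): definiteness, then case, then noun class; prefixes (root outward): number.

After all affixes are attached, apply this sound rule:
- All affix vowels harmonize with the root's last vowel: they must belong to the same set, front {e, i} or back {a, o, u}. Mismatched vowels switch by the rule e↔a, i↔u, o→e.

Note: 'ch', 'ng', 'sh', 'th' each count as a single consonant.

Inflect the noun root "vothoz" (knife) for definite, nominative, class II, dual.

utvothozauat

Attach definiteness definite -a → vothoza.
Attach number dual it- → itvothoza.
Attach case nominative -u → itvothozau.
Attach noun class class II -at → itvothozauat.
Apply vowel harmony: itvothozauat → utvothozauat.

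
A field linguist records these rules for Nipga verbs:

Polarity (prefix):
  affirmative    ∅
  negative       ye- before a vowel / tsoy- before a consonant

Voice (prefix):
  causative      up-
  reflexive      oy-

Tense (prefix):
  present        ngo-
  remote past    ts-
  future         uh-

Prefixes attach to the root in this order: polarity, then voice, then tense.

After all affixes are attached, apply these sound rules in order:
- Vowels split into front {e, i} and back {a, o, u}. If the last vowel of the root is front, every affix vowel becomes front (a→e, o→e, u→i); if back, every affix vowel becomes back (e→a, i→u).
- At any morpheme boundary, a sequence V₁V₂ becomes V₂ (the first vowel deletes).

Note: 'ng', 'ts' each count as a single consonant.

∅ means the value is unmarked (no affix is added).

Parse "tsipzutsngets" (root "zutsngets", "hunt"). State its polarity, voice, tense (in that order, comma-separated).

affirmative, causative, remote past

Segment: ts-up-zutsngets.
polarity: ∅ → affirmative.
voice: up- → causative.
tense: ts- → remote past.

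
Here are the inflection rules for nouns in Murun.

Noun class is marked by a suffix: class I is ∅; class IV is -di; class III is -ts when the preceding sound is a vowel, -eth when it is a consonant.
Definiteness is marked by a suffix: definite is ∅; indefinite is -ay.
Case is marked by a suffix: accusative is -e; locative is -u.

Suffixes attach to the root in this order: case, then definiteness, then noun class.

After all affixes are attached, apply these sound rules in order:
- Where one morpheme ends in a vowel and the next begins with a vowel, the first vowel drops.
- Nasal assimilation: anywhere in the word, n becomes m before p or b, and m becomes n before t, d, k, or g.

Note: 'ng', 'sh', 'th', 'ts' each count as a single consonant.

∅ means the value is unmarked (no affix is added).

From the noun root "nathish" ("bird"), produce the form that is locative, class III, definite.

nathishuts

Attach case locative -u → nathishu.
definiteness = definite: zero marking, form stays nathishu.
Attach noun class class III -ts (after vowel 'u') → nathishuts.
Vowel deletion: no change.
Nasal assimilation: no change.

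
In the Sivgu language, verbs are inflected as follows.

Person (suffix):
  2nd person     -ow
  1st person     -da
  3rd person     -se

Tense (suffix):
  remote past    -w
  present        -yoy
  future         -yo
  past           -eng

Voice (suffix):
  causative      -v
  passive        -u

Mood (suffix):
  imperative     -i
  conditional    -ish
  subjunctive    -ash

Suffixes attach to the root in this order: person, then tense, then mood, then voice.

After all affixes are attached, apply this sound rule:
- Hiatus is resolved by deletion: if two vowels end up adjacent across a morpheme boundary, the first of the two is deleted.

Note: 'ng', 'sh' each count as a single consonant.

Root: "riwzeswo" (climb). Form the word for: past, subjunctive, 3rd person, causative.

Attach person 3rd person -se → riwzeswose.
Attach tense past -eng → riwzeswoseeng.
Attach mood subjunctive -ash → riwzeswoseengash.
Attach voice causative -v → riwzeswoseengashv.
Apply vowel deletion: riwzeswoseengashv → riwzeswosengashv.

riwzeswosengashv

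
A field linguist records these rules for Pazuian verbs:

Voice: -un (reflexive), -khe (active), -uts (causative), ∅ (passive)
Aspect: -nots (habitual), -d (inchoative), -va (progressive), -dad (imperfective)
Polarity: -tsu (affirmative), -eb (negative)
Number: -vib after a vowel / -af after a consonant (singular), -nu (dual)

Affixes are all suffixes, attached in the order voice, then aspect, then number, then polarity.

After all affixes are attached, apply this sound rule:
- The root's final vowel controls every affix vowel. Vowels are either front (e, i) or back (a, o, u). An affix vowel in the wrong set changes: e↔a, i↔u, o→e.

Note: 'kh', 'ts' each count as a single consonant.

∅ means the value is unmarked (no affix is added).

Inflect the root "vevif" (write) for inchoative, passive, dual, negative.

vevifdnieb

voice = passive: zero marking, form stays vevif.
Attach aspect inchoative -d → vevifd.
Attach number dual -nu → vevifdnu.
Attach polarity negative -eb → vevifdnueb.
Apply vowel harmony: vevifdnueb → vevifdnieb.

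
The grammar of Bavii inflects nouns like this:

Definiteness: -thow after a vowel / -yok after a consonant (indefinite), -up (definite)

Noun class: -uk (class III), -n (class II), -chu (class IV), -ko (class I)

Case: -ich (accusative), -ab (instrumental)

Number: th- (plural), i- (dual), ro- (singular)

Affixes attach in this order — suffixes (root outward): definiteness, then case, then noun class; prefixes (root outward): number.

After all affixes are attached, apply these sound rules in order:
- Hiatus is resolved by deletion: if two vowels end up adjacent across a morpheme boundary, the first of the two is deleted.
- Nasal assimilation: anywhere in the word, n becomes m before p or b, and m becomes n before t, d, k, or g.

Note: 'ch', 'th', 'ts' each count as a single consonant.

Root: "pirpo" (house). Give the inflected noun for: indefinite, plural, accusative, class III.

Attach definiteness indefinite -thow (after vowel 'o') → pirpothow.
Attach case accusative -ich → pirpothowich.
Attach noun class class III -uk → pirpothowichuk.
Attach number plural th- → thpirpothowichuk.
Vowel deletion: no change.
Nasal assimilation: no change.

thpirpothowichuk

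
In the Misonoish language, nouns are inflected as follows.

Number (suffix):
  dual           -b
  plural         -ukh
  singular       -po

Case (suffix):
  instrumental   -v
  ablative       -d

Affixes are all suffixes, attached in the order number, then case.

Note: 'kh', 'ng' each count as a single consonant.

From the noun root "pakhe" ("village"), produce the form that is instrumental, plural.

pakheukhv

Attach number plural -ukh → pakheukh.
Attach case instrumental -v → pakheukhv.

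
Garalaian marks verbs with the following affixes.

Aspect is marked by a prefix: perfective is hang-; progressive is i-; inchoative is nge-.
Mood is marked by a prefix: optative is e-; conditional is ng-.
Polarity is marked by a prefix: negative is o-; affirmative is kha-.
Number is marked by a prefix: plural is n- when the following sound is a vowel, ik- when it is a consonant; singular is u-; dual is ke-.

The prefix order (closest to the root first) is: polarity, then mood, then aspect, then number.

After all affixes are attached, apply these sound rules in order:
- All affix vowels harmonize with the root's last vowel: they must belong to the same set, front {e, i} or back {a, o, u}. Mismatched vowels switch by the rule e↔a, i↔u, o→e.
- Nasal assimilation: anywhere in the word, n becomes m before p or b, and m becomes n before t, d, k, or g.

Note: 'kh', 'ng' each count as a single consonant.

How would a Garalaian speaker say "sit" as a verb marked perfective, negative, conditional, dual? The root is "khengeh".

Attach polarity negative o- → okhengeh.
Attach mood conditional ng- → ngokhengeh.
Attach aspect perfective hang- → hangngokhengeh.
Attach number dual ke- → kehangngokhengeh.
Apply vowel harmony: kehangngokhengeh → kehengngekhengeh.
Nasal assimilation: no change.

kehengngekhengeh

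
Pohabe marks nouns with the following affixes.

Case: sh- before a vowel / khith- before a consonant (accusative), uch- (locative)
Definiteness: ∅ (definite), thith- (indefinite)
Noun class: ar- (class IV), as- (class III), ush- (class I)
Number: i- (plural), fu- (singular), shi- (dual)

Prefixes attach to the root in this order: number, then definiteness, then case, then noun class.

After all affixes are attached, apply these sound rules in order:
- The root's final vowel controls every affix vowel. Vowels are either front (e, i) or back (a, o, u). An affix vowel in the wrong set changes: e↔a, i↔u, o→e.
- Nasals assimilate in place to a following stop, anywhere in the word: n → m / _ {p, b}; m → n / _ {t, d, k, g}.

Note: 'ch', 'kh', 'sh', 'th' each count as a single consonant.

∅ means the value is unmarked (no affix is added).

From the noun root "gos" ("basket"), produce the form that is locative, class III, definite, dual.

asuchshugos

Attach number dual shi- → shigos.
definiteness = definite: zero marking, form stays shigos.
Attach case locative uch- → uchshigos.
Attach noun class class III as- → asuchshigos.
Apply vowel harmony: asuchshigos → asuchshugos.
Nasal assimilation: no change.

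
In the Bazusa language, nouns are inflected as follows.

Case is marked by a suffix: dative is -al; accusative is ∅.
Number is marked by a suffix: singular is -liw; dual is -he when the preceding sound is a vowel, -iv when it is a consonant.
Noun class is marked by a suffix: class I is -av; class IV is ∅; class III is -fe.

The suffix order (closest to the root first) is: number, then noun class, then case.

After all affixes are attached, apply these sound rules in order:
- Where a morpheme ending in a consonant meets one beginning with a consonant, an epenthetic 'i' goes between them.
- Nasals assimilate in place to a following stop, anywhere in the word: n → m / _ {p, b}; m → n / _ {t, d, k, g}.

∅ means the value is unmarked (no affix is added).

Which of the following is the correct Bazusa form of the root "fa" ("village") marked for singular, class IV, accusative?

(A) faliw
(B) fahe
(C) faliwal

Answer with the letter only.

A

Attach number singular -liw → faliw.
noun class = class IV: zero marking, form stays faliw.
case = accusative: zero marking, form stays faliw.
Epenthesis: no change.
Nasal assimilation: no change.
So the correct form is faliw, option (A).
(B) fahe is wrong: it uses dual instead of singular for number.
(C) faliwal is wrong: it uses dative instead of accusative for case.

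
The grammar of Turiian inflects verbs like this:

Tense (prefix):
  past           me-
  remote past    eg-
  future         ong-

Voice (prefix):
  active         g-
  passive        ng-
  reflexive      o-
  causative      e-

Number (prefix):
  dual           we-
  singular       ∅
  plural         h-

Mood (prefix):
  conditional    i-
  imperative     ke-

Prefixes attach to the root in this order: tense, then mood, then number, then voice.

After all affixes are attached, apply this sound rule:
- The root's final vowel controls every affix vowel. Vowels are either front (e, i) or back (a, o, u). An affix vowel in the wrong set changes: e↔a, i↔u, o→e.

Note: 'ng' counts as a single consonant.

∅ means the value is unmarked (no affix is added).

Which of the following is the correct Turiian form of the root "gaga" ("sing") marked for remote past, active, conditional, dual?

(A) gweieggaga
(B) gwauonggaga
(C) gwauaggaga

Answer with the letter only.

C

Attach tense remote past eg- → eggaga.
Attach mood conditional i- → ieggaga.
Attach number dual we- → weieggaga.
Attach voice active g- → gweieggaga.
Apply vowel harmony: gweieggaga → gwauaggaga.
So the correct form is gwauaggaga, option (C).
(B) gwauonggaga is wrong: it uses future instead of remote past for tense.
(A) gweieggaga is wrong: it fails to apply the sound rule(s).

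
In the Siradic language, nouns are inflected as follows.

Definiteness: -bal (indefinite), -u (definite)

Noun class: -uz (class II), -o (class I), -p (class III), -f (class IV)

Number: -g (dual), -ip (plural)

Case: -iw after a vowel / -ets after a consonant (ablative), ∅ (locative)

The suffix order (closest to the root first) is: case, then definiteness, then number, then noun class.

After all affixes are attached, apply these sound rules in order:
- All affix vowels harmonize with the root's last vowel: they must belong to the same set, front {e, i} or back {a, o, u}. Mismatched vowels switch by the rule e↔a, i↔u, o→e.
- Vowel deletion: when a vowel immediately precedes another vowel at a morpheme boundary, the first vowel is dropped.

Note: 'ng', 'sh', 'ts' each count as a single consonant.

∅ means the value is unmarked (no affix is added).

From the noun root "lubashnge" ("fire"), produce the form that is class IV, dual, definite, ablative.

Attach case ablative -iw (after vowel 'e') → lubashngeiw.
Attach definiteness definite -u → lubashngeiwu.
Attach number dual -g → lubashngeiwug.
Attach noun class class IV -f → lubashngeiwugf.
Apply vowel harmony: lubashngeiwugf → lubashngeiwigf.
Apply vowel deletion: lubashngeiwigf → lubashngiwigf.

lubashngiwigf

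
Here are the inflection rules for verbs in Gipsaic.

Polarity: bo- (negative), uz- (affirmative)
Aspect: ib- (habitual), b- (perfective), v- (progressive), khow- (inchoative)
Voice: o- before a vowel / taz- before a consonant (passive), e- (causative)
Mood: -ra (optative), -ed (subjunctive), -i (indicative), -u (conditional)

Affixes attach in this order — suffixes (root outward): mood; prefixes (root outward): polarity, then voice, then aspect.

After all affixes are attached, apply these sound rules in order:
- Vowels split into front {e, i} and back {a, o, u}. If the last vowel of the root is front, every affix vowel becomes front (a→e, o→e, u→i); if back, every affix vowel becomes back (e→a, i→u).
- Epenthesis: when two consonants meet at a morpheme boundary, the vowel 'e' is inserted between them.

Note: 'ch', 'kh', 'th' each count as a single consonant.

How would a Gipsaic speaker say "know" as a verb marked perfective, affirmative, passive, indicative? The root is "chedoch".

bouzechedochu

Attach mood indicative -i → chedochi.
Attach polarity affirmative uz- → uzchedochi.
Attach voice passive o- (before vowel 'u') → ouzchedochi.
Attach aspect perfective b- → bouzchedochi.
Apply vowel harmony: bouzchedochi → bouzchedochu.
Apply epenthesis: bouzchedochu → bouzechedochu.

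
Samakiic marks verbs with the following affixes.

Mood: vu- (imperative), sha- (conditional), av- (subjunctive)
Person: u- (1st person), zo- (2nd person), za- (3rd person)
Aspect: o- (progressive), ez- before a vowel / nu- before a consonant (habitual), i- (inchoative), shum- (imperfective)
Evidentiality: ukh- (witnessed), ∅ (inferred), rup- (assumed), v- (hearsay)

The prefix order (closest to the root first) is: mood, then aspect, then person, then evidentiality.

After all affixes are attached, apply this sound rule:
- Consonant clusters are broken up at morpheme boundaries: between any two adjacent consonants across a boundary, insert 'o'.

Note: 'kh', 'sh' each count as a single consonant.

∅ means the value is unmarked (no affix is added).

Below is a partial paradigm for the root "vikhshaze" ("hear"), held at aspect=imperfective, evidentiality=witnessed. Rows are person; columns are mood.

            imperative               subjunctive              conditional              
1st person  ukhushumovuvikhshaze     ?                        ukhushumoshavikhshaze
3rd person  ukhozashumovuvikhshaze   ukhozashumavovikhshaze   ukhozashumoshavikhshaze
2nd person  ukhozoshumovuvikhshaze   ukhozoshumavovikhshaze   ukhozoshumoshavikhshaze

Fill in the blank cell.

ukhushumavovikhshaze

Attach mood subjunctive av- → avvikhshaze.
Attach aspect imperfective shum- → shumavvikhshaze.
Attach person 1st person u- → ushumavvikhshaze.
Attach evidentiality witnessed ukh- → ukhushumavvikhshaze.
Apply epenthesis: ukhushumavvikhshaze → ukhushumavovikhshaze.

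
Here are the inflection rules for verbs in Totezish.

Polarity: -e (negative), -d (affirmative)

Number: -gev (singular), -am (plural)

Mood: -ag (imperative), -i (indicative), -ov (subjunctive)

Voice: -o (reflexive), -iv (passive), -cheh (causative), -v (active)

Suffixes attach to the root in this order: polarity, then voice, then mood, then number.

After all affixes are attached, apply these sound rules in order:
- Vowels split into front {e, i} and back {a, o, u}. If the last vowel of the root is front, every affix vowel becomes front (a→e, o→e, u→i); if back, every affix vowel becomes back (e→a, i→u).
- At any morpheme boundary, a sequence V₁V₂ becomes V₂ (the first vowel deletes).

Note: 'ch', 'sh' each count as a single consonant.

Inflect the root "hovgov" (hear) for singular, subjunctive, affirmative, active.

Attach polarity affirmative -d → hovgovd.
Attach voice active -v → hovgovdv.
Attach mood subjunctive -ov → hovgovdvov.
Attach number singular -gev → hovgovdvovgev.
Apply vowel harmony: hovgovdvovgev → hovgovdvovgav.
Vowel deletion: no change.

hovgovdvovgav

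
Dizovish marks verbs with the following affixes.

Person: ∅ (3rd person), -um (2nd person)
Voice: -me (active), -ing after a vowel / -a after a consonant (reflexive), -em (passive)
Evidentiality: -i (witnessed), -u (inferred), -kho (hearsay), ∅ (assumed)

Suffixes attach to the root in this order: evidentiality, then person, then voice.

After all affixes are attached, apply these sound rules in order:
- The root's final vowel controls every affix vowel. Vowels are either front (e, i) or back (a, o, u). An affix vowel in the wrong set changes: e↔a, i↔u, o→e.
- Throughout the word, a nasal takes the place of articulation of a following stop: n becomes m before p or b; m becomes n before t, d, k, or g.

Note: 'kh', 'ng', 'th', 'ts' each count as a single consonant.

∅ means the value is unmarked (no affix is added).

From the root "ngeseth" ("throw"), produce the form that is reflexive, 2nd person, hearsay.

Attach evidentiality hearsay -kho → ngesethkho.
Attach person 2nd person -um → ngesethkhoum.
Attach voice reflexive -a (after consonant 'm') → ngesethkhouma.
Apply vowel harmony: ngesethkhouma → ngesethkheime.
Nasal assimilation: no change.

ngesethkheime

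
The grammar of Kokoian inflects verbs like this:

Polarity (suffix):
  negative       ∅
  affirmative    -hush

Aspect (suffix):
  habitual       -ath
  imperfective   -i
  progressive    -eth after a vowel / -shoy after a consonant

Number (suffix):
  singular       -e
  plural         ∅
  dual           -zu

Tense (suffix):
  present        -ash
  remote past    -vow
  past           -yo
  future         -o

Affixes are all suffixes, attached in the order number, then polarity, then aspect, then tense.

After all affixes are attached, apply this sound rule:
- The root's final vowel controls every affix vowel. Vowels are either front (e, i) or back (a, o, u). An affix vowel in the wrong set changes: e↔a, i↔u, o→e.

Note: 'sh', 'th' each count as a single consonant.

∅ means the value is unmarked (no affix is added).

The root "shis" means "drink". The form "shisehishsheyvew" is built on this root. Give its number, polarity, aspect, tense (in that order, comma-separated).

singular, affirmative, progressive, remote past

Segment: shis-e-hush-shoy-vow.
number: -e → singular.
polarity: -hush → affirmative.
aspect: -eth/shoy → progressive.
tense: -vow → remote past.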